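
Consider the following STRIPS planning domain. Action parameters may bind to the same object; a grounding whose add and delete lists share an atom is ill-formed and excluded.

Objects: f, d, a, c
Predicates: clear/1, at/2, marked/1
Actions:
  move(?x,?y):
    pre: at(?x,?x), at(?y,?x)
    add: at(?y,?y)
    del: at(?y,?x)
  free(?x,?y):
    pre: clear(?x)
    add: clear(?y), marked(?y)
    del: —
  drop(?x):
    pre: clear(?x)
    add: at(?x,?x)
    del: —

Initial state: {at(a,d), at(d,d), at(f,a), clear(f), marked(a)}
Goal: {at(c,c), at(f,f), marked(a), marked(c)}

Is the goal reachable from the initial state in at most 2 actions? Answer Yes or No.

No

1. free(f,c)  →  {at(a,d), at(d,d), at(f,a), clear(c), clear(f), marked(a), marked(c)}
2. drop(f)  →  {at(a,d), at(d,d), at(f,a), at(f,f), clear(c), clear(f), marked(a), marked(c)}
3. drop(c)  →  {at(a,d), at(c,c), at(d,d), at(f,a), at(f,f), clear(c), clear(f), marked(a), marked(c)}
optimal plan length = 3; 3 > 2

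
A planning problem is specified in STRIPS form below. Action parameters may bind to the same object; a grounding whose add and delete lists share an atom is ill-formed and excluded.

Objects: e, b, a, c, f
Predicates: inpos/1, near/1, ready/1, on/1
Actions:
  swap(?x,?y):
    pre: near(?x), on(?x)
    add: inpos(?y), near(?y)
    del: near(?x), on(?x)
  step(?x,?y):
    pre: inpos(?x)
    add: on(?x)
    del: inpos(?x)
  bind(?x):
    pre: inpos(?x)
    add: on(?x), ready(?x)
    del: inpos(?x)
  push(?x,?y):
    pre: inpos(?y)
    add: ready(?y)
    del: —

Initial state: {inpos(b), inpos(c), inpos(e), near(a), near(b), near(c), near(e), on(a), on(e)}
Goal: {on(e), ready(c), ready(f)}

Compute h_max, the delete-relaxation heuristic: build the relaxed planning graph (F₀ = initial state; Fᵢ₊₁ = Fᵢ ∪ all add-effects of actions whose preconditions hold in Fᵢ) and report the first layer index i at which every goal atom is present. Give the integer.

2

F0 = init (9 atoms)
F1 = F0 ∪ {inpos(a), inpos(f), near(f), on(b), on(c), ready(b), ready(c), ready(e)}  (17 atoms)
F2 = F1 ∪ {on(f), ready(a), ready(f)}  (20 atoms)
goal ⊆ F2  ⇒  h_max = 2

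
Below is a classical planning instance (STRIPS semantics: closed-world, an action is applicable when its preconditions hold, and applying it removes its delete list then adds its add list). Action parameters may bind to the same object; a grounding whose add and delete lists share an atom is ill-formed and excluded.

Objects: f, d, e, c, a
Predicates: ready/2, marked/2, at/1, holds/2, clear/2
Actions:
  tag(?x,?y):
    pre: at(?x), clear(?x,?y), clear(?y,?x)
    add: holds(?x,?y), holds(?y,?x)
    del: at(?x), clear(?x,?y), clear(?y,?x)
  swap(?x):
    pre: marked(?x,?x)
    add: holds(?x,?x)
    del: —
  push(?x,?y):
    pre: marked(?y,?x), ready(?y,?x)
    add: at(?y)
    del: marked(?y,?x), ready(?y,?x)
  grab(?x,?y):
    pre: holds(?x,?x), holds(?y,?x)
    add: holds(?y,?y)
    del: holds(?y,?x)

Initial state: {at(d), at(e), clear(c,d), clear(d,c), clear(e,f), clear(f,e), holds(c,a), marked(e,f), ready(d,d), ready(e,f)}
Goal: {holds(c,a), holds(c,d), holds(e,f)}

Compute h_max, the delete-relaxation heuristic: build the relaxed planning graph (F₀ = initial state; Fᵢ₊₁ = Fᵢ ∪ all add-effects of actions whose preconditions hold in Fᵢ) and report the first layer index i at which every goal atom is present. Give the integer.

1

F0 = init (10 atoms)
F1 = F0 ∪ {holds(c,d), holds(d,c), holds(e,f), holds(f,e)}  (14 atoms)
goal ⊆ F1  ⇒  h_max = 1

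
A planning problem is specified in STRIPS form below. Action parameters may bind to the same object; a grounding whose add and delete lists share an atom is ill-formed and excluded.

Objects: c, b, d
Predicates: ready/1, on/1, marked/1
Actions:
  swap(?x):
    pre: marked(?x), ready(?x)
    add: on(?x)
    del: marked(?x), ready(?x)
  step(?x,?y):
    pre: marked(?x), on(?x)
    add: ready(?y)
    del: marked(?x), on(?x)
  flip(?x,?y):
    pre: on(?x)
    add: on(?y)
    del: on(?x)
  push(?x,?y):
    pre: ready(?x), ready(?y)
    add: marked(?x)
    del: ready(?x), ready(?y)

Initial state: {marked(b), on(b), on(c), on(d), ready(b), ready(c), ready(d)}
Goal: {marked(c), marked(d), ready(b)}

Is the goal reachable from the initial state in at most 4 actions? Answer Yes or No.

Yes

1. push(c,c)  →  {marked(b), marked(c), on(b), on(c), on(d), ready(b), ready(d)}
2. push(d,d)  →  {marked(b), marked(c), marked(d), on(b), on(c), on(d), ready(b)}
optimal plan length = 2; 2 ≤ 4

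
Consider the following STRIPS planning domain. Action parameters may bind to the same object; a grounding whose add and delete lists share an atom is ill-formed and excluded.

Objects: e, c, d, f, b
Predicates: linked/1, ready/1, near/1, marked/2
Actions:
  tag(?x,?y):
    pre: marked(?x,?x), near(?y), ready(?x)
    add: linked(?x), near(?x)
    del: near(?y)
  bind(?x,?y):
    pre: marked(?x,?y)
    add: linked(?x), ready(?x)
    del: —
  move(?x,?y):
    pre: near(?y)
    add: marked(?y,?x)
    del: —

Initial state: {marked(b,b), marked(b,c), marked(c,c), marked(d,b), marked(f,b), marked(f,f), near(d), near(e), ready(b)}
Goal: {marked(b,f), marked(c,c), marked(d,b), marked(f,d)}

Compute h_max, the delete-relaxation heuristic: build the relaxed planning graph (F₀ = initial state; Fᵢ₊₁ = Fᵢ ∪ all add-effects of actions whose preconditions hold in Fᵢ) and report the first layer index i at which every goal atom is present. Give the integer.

F0 = init (9 atoms)
F1 = F0 ∪ {linked(b), linked(c), linked(d), linked(f), marked(d,c), marked(d,d), marked(d,e), marked(d,f), marked(e,b), marked(e,c), marked(e,d), marked(e,e), marked(e,f), near(b), ready(c), ready(d), ready(f)}  (26 atoms)
F2 = F1 ∪ {linked(e), marked(b,d), marked(b,e), marked(b,f), near(c), near(f), ready(e)}  (33 atoms)
F3 = F2 ∪ {marked(c,b), marked(c,d), marked(c,e), marked(c,f), marked(f,c), marked(f,d), marked(f,e)}  (40 atoms)
goal ⊆ F3  ⇒  h_max = 3

3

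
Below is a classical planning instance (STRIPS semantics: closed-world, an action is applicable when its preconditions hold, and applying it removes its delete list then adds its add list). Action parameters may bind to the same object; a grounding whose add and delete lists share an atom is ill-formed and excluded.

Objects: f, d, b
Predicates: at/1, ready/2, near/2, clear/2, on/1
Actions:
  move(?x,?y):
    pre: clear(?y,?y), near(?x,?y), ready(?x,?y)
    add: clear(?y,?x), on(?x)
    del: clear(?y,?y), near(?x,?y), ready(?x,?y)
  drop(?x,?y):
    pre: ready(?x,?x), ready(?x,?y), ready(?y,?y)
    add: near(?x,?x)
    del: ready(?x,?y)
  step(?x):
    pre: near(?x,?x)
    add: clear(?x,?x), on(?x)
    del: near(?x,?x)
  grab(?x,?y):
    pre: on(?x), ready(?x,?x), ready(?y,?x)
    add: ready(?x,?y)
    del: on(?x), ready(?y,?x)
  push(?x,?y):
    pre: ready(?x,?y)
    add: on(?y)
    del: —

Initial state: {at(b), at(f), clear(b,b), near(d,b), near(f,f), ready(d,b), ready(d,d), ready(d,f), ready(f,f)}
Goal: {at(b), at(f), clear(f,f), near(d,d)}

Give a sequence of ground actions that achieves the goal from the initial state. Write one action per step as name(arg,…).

1. drop(d,f)  →  {at(b), at(f), clear(b,b), near(d,b), near(d,d), near(f,f), ready(d,b), ready(d,d), ready(f,f)}
2. step(f)  →  {at(b), at(f), clear(b,b), clear(f,f), near(d,b), near(d,d), on(f), ready(d,b), ready(d,d), ready(f,f)}

drop(d,f); step(f)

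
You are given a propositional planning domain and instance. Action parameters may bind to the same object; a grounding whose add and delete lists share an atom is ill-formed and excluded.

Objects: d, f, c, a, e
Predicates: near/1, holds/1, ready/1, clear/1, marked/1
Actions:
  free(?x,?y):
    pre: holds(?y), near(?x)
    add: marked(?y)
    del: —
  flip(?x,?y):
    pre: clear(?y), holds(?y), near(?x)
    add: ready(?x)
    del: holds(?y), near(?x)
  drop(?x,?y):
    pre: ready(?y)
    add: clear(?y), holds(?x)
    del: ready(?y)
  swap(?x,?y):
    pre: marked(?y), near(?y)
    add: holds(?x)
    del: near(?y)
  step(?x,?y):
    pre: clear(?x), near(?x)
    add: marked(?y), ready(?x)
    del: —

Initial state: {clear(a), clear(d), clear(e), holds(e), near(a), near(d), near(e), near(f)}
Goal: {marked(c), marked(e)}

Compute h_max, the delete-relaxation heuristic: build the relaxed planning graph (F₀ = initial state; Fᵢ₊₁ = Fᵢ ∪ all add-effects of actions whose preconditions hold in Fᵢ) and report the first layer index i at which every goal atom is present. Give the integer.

1

F0 = init (8 atoms)
F1 = F0 ∪ {marked(a), marked(c), marked(d), marked(e), marked(f), ready(a), ready(d), ready(e), ready(f)}  (17 atoms)
goal ⊆ F1  ⇒  h_max = 1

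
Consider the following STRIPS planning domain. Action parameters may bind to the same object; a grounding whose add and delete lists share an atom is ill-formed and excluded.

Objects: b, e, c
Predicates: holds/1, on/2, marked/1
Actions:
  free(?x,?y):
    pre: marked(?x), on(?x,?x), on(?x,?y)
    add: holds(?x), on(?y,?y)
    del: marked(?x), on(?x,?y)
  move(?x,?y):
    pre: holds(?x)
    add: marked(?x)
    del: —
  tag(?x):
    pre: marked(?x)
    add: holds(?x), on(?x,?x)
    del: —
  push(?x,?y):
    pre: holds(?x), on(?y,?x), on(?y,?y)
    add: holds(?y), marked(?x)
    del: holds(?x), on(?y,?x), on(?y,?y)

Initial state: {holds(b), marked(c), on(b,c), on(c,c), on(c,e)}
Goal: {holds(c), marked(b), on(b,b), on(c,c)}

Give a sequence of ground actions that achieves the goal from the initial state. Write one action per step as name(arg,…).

free(c,e); move(b,b); tag(b)

1. free(c,e)  →  {holds(b), holds(c), on(b,c), on(c,c), on(e,e)}
2. move(b,b)  →  {holds(b), holds(c), marked(b), on(b,c), on(c,c), on(e,e)}
3. tag(b)  →  {holds(b), holds(c), marked(b), on(b,b), on(b,c), on(c,c), on(e,e)}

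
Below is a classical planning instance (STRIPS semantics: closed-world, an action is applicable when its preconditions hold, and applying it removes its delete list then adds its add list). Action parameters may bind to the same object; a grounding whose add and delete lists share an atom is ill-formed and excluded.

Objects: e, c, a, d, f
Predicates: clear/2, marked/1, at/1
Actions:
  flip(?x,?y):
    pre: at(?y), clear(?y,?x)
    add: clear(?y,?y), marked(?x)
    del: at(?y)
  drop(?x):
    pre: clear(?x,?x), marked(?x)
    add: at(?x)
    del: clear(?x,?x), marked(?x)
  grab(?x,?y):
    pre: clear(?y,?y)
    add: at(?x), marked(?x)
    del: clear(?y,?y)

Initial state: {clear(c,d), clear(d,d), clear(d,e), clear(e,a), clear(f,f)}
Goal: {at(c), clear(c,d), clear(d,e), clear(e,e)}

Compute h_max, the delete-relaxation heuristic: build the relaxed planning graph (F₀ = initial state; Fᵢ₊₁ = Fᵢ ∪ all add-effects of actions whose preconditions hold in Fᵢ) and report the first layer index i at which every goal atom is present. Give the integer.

2

F0 = init (5 atoms)
F1 = F0 ∪ {at(a), at(c), at(d), at(e), at(f), marked(a), marked(c), marked(d), marked(e), marked(f)}  (15 atoms)
F2 = F1 ∪ {clear(c,c), clear(e,e)}  (17 atoms)
goal ⊆ F2  ⇒  h_max = 2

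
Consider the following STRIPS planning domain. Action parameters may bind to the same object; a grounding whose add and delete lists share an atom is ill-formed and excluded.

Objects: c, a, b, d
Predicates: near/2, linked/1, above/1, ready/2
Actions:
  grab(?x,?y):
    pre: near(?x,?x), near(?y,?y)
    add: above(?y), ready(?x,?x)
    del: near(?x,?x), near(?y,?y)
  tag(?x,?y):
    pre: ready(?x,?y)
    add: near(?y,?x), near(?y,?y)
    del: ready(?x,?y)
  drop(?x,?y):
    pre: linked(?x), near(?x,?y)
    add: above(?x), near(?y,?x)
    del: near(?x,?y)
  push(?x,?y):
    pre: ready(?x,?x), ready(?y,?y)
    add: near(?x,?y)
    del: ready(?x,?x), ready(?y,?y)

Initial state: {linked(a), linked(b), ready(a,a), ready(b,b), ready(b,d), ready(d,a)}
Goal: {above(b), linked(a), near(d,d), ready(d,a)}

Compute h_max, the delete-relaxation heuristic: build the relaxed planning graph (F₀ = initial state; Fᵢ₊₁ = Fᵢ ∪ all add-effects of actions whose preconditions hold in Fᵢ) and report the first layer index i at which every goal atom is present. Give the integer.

F0 = init (6 atoms)
F1 = F0 ∪ {near(a,a), near(a,b), near(a,d), near(b,a), near(b,b), near(d,b), near(d,d)}  (13 atoms)
F2 = F1 ∪ {above(a), above(b), above(d), near(d,a), ready(d,d)}  (18 atoms)
goal ⊆ F2  ⇒  h_max = 2

2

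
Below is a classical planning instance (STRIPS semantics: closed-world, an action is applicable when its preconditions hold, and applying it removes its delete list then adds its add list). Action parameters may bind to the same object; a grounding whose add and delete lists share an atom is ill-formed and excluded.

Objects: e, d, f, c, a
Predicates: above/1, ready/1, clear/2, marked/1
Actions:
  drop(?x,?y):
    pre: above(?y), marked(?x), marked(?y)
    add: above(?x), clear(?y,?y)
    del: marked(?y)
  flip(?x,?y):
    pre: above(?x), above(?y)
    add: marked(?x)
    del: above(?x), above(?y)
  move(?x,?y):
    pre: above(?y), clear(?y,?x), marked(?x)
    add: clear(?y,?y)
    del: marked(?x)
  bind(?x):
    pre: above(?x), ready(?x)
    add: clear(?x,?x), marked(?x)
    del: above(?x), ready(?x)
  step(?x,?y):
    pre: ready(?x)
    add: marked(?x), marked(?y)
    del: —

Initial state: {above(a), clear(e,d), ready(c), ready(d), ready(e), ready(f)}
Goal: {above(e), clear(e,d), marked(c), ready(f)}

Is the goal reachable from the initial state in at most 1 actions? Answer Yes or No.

1. step(e,e)  →  {above(a), clear(e,d), marked(e), ready(c), ready(d), ready(e), ready(f)}
2. step(c,a)  →  {above(a), clear(e,d), marked(a), marked(c), marked(e), ready(c), ready(d), ready(e), ready(f)}
3. drop(e,a)  →  {above(a), above(e), clear(a,a), clear(e,d), marked(c), marked(e), ready(c), ready(d), ready(e), ready(f)}
optimal plan length = 3; 3 > 1

No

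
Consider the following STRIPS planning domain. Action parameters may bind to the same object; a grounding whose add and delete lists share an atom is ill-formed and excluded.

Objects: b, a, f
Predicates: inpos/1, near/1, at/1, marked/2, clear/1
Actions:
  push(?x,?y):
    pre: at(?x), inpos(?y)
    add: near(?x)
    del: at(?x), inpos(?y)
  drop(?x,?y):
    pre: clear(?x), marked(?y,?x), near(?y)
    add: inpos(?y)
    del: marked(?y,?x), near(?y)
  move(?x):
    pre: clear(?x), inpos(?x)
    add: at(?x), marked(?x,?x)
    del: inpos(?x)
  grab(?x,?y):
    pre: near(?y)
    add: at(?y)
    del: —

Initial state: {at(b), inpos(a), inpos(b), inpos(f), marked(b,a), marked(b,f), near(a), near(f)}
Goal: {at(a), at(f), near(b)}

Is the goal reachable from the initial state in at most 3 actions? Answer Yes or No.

1. push(b,b)  →  {inpos(a), inpos(f), marked(b,a), marked(b,f), near(a), near(b), near(f)}
2. grab(b,a)  →  {at(a), inpos(a), inpos(f), marked(b,a), marked(b,f), near(a), near(b), near(f)}
3. grab(b,f)  →  {at(a), at(f), inpos(a), inpos(f), marked(b,a), marked(b,f), near(a), near(b), near(f)}
optimal plan length = 3; 3 ≤ 3

Yes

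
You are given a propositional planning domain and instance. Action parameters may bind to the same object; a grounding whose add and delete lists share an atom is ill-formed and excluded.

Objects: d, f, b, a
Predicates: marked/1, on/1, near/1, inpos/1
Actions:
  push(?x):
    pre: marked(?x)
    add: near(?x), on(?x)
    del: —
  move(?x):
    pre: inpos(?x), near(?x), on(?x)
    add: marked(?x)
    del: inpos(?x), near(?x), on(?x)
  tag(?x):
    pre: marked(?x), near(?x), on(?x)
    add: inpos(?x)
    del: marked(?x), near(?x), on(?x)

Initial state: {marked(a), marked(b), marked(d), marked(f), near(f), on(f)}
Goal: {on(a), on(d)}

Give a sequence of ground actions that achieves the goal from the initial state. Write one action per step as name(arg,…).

push(d); push(a)

1. push(d)  →  {marked(a), marked(b), marked(d), marked(f), near(d), near(f), on(d), on(f)}
2. push(a)  →  {marked(a), marked(b), marked(d), marked(f), near(a), near(d), near(f), on(a), on(d), on(f)}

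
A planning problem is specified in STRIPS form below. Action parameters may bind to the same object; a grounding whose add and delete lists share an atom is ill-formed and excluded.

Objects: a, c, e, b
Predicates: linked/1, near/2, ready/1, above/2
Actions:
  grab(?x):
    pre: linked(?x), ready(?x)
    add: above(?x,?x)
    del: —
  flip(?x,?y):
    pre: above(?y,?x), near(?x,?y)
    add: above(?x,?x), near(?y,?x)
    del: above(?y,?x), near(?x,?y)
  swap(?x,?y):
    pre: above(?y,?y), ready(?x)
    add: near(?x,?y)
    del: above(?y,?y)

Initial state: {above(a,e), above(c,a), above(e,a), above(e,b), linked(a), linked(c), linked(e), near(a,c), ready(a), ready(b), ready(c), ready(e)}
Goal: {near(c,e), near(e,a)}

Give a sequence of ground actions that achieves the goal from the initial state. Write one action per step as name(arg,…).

grab(a); grab(e); swap(c,e); swap(e,a)

1. grab(a)  →  {above(a,a), above(a,e), above(c,a), above(e,a), above(e,b), linked(a), linked(c), linked(e), near(a,c), ready(a), ready(b), ready(c), ready(e)}
2. grab(e)  →  {above(a,a), above(a,e), above(c,a), above(e,a), above(e,b), above(e,e), linked(a), linked(c), linked(e), near(a,c), ready(a), ready(b), ready(c), ready(e)}
3. swap(c,e)  →  {above(a,a), above(a,e), above(c,a), above(e,a), above(e,b), linked(a), linked(c), linked(e), near(a,c), near(c,e), ready(a), ready(b), ready(c), ready(e)}
4. swap(e,a)  →  {above(a,e), above(c,a), above(e,a), above(e,b), linked(a), linked(c), linked(e), near(a,c), near(c,e), near(e,a), ready(a), ready(b), ready(c), ready(e)}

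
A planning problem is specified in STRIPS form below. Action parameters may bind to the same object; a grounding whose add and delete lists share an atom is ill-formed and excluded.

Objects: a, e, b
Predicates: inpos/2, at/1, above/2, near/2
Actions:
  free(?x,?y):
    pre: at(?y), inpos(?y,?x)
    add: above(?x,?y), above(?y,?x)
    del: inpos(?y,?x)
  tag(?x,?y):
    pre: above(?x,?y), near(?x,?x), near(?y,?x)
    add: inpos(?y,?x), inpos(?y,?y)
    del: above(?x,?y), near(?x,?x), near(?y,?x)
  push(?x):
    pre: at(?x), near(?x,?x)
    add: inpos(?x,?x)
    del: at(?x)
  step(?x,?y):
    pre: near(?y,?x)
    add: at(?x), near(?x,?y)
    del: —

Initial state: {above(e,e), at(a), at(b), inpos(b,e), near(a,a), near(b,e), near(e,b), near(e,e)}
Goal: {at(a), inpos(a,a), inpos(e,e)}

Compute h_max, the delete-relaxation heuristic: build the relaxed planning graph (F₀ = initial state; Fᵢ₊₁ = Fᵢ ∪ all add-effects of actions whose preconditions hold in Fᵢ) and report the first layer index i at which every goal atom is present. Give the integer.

1

F0 = init (8 atoms)
F1 = F0 ∪ {above(b,e), above(e,b), at(e), inpos(a,a), inpos(e,e)}  (13 atoms)
goal ⊆ F1  ⇒  h_max = 1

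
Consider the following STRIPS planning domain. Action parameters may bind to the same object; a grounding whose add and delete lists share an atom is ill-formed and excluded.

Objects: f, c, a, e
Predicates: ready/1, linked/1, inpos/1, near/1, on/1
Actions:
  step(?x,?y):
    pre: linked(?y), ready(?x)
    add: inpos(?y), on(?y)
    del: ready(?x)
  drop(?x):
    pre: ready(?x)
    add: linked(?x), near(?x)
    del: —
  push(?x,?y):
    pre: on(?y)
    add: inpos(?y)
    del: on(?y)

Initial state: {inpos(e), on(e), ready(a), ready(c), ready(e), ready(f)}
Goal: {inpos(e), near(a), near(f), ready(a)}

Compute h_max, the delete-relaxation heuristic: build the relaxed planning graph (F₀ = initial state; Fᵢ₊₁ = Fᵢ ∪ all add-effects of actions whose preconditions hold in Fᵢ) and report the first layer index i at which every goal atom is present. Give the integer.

F0 = init (6 atoms)
F1 = F0 ∪ {linked(a), linked(c), linked(e), linked(f), near(a), near(c), near(e), near(f)}  (14 atoms)
goal ⊆ F1  ⇒  h_max = 1

1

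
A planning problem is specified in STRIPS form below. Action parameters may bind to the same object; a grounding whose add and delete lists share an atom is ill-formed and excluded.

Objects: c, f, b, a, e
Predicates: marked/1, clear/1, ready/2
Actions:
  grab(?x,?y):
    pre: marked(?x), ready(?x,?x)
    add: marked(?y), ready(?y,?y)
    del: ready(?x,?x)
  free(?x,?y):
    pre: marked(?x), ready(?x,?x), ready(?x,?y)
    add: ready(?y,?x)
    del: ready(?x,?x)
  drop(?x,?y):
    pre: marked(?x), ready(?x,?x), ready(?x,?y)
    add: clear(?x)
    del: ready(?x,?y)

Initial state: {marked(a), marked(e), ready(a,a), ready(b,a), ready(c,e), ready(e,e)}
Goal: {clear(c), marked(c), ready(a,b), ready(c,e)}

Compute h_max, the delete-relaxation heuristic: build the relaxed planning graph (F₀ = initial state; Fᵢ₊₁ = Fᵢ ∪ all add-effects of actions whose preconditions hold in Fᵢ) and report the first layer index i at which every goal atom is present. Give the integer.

2

F0 = init (6 atoms)
F1 = F0 ∪ {clear(a), clear(e), marked(b), marked(c), marked(f), ready(b,b), ready(c,c), ready(f,f)}  (14 atoms)
F2 = F1 ∪ {clear(b), clear(c), clear(f), ready(a,b), ready(e,c)}  (19 atoms)
goal ⊆ F2  ⇒  h_max = 2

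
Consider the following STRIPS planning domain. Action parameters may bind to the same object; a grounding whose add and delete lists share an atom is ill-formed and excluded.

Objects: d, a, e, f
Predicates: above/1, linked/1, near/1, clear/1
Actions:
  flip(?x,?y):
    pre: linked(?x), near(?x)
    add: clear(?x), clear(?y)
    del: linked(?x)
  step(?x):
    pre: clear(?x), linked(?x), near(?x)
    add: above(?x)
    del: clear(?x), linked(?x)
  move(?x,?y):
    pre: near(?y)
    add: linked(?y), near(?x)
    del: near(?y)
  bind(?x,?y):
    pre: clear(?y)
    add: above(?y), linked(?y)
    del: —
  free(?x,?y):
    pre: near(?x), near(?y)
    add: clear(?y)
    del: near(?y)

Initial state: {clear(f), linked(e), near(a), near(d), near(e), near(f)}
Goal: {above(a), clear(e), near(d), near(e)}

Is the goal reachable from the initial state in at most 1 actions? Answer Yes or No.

No

1. flip(e,a)  →  {clear(a), clear(e), clear(f), near(a), near(d), near(e), near(f)}
2. bind(d,a)  →  {above(a), clear(a), clear(e), clear(f), linked(a), near(a), near(d), near(e), near(f)}
optimal plan length = 2; 2 > 1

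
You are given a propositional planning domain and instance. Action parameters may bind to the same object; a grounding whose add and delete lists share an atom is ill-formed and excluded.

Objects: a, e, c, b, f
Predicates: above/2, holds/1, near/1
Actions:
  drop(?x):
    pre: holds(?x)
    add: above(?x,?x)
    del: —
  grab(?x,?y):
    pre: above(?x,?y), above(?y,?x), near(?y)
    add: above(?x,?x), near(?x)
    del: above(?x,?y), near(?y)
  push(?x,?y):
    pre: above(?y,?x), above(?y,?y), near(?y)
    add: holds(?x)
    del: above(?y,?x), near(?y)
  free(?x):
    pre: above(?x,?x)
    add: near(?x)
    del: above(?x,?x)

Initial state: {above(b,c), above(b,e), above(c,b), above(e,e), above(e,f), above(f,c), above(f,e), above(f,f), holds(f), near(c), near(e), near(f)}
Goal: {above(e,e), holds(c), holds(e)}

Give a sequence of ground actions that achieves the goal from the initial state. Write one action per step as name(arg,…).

1. grab(b,c)  →  {above(b,b), above(b,e), above(c,b), above(e,e), above(e,f), above(f,c), above(f,e), above(f,f), holds(f), near(b), near(e), near(f)}
2. push(e,b)  →  {above(b,b), above(c,b), above(e,e), above(e,f), above(f,c), above(f,e), above(f,f), holds(e), holds(f), near(e), near(f)}
3. push(c,f)  →  {above(b,b), above(c,b), above(e,e), above(e,f), above(f,e), above(f,f), holds(c), holds(e), holds(f), near(e)}

grab(b,c); push(e,b); push(c,f)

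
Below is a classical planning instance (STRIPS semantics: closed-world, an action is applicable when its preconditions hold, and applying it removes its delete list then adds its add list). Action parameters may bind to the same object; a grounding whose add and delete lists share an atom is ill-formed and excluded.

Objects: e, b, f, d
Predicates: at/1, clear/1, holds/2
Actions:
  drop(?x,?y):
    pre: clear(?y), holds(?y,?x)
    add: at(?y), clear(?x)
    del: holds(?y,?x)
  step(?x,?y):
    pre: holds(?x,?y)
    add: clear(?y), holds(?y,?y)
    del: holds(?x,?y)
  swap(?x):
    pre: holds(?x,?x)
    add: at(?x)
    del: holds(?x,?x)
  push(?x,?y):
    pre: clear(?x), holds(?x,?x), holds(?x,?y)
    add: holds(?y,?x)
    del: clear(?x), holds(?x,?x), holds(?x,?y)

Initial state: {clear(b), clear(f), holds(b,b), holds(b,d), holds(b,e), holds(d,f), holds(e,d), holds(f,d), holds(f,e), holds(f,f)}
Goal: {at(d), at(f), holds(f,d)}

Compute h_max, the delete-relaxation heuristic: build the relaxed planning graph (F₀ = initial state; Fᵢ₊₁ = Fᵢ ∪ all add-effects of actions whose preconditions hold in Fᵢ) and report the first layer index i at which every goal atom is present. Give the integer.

F0 = init (10 atoms)
F1 = F0 ∪ {at(b), at(f), clear(d), clear(e), holds(d,b), holds(d,d), holds(e,b), holds(e,e), holds(e,f)}  (19 atoms)
F2 = F1 ∪ {at(d), at(e), holds(d,e)}  (22 atoms)
goal ⊆ F2  ⇒  h_max = 2

2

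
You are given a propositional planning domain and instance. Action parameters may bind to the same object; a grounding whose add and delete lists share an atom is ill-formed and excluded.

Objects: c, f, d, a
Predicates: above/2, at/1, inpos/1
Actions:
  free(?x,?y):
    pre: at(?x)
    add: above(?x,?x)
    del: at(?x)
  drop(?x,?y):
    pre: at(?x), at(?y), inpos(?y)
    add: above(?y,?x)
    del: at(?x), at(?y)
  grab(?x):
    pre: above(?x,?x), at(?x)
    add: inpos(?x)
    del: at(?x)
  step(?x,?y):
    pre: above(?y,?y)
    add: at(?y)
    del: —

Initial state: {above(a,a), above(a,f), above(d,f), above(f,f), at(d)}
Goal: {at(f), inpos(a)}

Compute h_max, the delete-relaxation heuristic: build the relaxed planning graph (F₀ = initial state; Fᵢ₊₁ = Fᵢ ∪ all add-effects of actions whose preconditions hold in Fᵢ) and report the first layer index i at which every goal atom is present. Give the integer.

2

F0 = init (5 atoms)
F1 = F0 ∪ {above(d,d), at(a), at(f)}  (8 atoms)
F2 = F1 ∪ {inpos(a), inpos(d), inpos(f)}  (11 atoms)
goal ⊆ F2  ⇒  h_max = 2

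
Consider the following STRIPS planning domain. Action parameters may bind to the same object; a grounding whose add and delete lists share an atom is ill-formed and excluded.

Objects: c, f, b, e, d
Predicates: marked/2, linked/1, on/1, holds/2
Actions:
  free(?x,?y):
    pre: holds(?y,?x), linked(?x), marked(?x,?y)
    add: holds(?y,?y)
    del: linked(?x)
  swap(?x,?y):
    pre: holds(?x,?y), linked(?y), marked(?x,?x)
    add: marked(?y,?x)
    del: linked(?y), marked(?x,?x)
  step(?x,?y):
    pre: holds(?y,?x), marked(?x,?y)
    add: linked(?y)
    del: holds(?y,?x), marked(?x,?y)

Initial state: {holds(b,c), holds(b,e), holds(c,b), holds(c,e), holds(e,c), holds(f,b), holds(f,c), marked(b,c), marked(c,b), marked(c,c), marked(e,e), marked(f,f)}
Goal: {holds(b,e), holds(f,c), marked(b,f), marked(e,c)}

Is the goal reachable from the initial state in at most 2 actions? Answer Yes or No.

No

1. step(c,b)  →  {holds(b,e), holds(c,b), holds(c,e), holds(e,c), holds(f,b), holds(f,c), linked(b), marked(b,c), marked(c,c), marked(e,e), marked(f,f)}
2. swap(f,b)  →  {holds(b,e), holds(c,b), holds(c,e), holds(e,c), holds(f,b), holds(f,c), marked(b,c), marked(b,f), marked(c,c), marked(e,e)}
3. step(b,c)  →  {holds(b,e), holds(c,e), holds(e,c), holds(f,b), holds(f,c), linked(c), marked(b,f), marked(c,c), marked(e,e)}
4. swap(e,c)  →  {holds(b,e), holds(c,e), holds(e,c), holds(f,b), holds(f,c), marked(b,f), marked(c,c), marked(c,e)}
5. step(c,e)  →  {holds(b,e), holds(c,e), holds(f,b), holds(f,c), linked(e), marked(b,f), marked(c,c)}
6. swap(c,e)  →  {holds(b,e), holds(c,e), holds(f,b), holds(f,c), marked(b,f), marked(e,c)}
optimal plan length = 6; 6 > 2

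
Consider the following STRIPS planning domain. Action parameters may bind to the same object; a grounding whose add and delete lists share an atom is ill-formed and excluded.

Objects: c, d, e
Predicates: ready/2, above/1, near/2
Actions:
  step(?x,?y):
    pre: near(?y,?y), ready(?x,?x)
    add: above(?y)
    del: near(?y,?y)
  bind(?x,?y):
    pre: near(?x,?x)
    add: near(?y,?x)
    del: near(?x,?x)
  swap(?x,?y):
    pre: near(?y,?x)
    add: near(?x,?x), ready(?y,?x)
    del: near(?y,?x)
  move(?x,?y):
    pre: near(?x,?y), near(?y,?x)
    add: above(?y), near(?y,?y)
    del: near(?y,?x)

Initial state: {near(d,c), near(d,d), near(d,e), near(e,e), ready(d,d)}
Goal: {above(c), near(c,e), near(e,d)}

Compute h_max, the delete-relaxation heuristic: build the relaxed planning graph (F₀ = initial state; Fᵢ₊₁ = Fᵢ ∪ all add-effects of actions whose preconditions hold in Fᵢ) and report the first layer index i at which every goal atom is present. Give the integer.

F0 = init (5 atoms)
F1 = F0 ∪ {above(d), above(e), near(c,c), near(c,d), near(c,e), near(e,d), ready(d,c), ready(d,e)}  (13 atoms)
F2 = F1 ∪ {above(c), near(e,c), ready(c,d), ready(c,e), ready(e,d)}  (18 atoms)
goal ⊆ F2  ⇒  h_max = 2

2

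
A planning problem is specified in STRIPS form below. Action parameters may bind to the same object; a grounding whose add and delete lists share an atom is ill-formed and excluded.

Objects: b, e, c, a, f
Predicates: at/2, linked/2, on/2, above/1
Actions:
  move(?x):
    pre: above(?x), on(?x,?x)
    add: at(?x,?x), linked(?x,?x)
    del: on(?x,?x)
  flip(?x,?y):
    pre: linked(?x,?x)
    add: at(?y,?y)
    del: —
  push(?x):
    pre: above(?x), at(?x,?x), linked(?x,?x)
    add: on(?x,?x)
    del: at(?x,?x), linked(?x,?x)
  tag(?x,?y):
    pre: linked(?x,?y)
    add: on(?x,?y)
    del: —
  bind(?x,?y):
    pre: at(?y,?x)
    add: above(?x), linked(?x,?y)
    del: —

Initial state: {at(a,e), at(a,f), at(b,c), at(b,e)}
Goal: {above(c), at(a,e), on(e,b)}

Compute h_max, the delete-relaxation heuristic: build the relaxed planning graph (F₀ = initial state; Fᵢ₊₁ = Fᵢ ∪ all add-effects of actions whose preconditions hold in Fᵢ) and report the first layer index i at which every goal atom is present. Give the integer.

2

F0 = init (4 atoms)
F1 = F0 ∪ {above(c), above(e), above(f), linked(c,b), linked(e,a), linked(e,b), linked(f,a)}  (11 atoms)
F2 = F1 ∪ {on(c,b), on(e,a), on(e,b), on(f,a)}  (15 atoms)
goal ⊆ F2  ⇒  h_max = 2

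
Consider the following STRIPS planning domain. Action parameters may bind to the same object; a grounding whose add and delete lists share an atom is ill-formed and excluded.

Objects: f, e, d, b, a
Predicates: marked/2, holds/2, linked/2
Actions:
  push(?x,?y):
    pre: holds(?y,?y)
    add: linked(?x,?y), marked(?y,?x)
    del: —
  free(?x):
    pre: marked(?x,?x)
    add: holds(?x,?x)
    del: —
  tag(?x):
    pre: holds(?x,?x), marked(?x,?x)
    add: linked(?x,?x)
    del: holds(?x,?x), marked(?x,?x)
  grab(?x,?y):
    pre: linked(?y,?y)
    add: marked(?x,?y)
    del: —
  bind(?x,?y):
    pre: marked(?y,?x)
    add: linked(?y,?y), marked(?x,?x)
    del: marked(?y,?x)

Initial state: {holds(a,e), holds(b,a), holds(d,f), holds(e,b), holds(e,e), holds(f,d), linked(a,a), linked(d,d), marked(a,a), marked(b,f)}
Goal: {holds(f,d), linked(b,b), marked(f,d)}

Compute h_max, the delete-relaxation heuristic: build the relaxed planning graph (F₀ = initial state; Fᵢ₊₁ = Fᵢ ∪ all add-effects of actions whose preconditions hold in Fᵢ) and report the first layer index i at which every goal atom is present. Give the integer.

F0 = init (10 atoms)
F1 = F0 ∪ {holds(a,a), linked(a,e), linked(b,b), linked(b,e), linked(d,e), linked(e,e), linked(f,e), marked(a,d), marked(b,a), marked(b,d), marked(d,a), marked(d,d), marked(e,a), marked(e,b), marked(e,d), marked(e,e), marked(e,f), marked(f,a), marked(f,d), marked(f,f)}  (30 atoms)
goal ⊆ F1  ⇒  h_max = 1

1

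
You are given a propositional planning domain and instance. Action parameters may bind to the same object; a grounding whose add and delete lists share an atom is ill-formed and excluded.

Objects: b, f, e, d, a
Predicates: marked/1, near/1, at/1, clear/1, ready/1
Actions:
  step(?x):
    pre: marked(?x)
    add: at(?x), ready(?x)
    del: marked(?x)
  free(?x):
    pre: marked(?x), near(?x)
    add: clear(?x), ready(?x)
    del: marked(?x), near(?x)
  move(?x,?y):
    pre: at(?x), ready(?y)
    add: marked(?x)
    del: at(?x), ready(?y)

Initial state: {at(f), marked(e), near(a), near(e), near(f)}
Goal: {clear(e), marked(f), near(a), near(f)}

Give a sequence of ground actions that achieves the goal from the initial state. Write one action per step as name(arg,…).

1. free(e)  →  {at(f), clear(e), near(a), near(f), ready(e)}
2. move(f,e)  →  {clear(e), marked(f), near(a), near(f)}

free(e); move(f,e)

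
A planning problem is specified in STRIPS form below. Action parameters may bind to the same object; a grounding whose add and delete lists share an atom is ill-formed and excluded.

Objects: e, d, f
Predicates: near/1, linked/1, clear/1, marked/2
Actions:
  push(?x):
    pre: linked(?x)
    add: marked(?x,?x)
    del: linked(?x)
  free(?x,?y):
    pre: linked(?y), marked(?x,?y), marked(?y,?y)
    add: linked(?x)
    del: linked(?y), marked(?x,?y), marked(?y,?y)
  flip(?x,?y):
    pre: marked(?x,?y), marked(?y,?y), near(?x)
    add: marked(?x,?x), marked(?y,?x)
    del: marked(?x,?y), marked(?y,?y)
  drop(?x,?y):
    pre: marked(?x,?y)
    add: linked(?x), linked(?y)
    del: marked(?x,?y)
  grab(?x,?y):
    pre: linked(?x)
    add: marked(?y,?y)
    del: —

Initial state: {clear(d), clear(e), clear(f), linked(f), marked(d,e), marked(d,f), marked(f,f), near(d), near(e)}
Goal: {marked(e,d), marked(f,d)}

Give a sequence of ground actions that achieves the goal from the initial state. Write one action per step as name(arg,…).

flip(d,f); grab(f,e); flip(d,e)

1. flip(d,f)  →  {clear(d), clear(e), clear(f), linked(f), marked(d,d), marked(d,e), marked(f,d), near(d), near(e)}
2. grab(f,e)  →  {clear(d), clear(e), clear(f), linked(f), marked(d,d), marked(d,e), marked(e,e), marked(f,d), near(d), near(e)}
3. flip(d,e)  →  {clear(d), clear(e), clear(f), linked(f), marked(d,d), marked(e,d), marked(f,d), near(d), near(e)}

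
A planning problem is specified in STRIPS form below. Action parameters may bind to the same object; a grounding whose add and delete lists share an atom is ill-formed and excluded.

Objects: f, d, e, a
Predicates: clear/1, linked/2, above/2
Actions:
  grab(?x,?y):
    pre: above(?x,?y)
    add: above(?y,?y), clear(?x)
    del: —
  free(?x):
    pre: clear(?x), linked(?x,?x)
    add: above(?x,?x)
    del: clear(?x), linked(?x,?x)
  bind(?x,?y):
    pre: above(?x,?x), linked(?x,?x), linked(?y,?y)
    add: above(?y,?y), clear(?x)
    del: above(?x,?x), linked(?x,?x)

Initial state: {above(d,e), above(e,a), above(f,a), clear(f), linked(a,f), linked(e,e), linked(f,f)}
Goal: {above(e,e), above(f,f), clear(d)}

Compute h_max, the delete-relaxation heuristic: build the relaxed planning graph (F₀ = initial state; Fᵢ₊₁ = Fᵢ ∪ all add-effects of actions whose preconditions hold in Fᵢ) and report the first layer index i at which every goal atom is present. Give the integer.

1

F0 = init (7 atoms)
F1 = F0 ∪ {above(a,a), above(e,e), above(f,f), clear(d), clear(e)}  (12 atoms)
goal ⊆ F1  ⇒  h_max = 1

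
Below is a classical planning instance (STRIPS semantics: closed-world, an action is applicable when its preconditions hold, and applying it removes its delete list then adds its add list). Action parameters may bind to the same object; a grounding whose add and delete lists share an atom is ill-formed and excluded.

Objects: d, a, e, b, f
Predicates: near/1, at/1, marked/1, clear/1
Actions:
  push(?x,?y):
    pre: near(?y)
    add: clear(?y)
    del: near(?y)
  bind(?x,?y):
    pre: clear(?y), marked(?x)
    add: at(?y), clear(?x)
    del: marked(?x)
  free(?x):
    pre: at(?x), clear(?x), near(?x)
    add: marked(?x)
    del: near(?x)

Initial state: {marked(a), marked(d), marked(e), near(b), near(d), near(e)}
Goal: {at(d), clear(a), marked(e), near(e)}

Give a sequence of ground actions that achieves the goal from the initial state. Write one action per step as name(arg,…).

1. push(d,d)  →  {clear(d), marked(a), marked(d), marked(e), near(b), near(e)}
2. bind(a,d)  →  {at(d), clear(a), clear(d), marked(d), marked(e), near(b), near(e)}

push(d,d); bind(a,d)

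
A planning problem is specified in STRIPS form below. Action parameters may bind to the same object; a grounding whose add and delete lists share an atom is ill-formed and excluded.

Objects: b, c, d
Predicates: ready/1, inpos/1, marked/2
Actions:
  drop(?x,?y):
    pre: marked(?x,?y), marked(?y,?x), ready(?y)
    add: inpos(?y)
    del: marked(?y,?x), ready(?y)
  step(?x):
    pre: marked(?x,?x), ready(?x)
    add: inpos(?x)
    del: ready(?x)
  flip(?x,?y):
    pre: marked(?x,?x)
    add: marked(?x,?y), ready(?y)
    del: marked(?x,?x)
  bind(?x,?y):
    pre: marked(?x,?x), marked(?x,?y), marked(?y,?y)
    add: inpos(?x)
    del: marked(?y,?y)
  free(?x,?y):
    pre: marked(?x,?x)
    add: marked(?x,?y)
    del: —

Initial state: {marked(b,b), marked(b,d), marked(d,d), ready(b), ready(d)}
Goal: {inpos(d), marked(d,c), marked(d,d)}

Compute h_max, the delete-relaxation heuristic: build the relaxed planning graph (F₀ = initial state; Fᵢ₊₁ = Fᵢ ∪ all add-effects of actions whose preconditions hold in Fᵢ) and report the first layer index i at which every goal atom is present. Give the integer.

1

F0 = init (5 atoms)
F1 = F0 ∪ {inpos(b), inpos(d), marked(b,c), marked(d,b), marked(d,c), ready(c)}  (11 atoms)
goal ⊆ F1  ⇒  h_max = 1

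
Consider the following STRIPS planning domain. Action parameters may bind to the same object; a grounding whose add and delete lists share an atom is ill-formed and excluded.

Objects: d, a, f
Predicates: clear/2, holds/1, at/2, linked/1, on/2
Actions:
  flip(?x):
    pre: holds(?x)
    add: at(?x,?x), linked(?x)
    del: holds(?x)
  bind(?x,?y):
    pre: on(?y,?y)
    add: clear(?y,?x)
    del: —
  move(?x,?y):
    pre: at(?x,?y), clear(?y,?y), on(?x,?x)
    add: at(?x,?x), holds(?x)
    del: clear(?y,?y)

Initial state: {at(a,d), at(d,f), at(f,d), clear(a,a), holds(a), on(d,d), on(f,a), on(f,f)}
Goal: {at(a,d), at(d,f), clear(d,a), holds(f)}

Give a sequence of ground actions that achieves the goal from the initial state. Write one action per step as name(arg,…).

1. bind(d,d)  →  {at(a,d), at(d,f), at(f,d), clear(a,a), clear(d,d), holds(a), on(d,d), on(f,a), on(f,f)}
2. bind(a,d)  →  {at(a,d), at(d,f), at(f,d), clear(a,a), clear(d,a), clear(d,d), holds(a), on(d,d), on(f,a), on(f,f)}
3. move(f,d)  →  {at(a,d), at(d,f), at(f,d), at(f,f), clear(a,a), clear(d,a), holds(a), holds(f), on(d,d), on(f,a), on(f,f)}

bind(d,d); bind(a,d); move(f,d)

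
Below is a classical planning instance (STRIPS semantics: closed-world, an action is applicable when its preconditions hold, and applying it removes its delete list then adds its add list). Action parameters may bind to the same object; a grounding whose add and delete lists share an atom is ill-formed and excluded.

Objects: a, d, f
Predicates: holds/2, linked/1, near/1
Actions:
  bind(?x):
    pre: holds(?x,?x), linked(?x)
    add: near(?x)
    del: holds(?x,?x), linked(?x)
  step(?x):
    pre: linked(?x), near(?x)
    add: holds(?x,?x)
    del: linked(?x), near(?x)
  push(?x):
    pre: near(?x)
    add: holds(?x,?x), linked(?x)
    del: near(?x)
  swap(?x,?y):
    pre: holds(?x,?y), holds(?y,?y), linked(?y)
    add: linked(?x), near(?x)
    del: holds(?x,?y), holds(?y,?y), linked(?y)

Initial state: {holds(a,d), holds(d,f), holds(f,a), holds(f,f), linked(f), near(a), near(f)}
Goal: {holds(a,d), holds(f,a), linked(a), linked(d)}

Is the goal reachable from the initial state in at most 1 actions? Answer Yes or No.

No

1. push(a)  →  {holds(a,a), holds(a,d), holds(d,f), holds(f,a), holds(f,f), linked(a), linked(f), near(f)}
2. swap(d,f)  →  {holds(a,a), holds(a,d), holds(f,a), linked(a), linked(d), near(d), near(f)}
optimal plan length = 2; 2 > 1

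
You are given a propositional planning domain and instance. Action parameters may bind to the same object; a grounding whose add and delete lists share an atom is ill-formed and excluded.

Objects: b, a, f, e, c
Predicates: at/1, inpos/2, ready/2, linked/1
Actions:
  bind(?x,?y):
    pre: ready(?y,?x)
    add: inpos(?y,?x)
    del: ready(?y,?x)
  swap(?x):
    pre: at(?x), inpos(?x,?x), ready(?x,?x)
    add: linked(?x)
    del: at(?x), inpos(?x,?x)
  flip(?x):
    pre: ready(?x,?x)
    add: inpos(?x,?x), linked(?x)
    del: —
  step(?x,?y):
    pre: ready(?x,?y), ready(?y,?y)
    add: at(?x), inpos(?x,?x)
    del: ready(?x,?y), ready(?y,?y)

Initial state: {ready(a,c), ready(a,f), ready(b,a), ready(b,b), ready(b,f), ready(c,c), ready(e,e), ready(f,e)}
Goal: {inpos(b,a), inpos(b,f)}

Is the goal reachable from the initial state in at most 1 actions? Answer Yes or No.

1. bind(a,b)  →  {inpos(b,a), ready(a,c), ready(a,f), ready(b,b), ready(b,f), ready(c,c), ready(e,e), ready(f,e)}
2. bind(f,b)  →  {inpos(b,a), inpos(b,f), ready(a,c), ready(a,f), ready(b,b), ready(c,c), ready(e,e), ready(f,e)}
optimal plan length = 2; 2 > 1

No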